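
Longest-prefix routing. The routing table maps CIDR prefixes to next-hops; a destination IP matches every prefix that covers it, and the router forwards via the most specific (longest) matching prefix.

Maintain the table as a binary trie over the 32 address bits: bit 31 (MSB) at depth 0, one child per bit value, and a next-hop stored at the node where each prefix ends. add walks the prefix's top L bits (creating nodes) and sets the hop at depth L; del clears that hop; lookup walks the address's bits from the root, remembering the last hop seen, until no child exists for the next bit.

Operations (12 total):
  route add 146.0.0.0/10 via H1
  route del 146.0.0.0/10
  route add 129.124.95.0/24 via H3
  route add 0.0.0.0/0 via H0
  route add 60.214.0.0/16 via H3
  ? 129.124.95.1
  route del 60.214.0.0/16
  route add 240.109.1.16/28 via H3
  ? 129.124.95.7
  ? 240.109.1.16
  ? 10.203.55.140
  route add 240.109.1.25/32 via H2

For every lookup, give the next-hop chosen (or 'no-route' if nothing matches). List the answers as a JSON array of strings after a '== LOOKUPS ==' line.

Process each operation:
  add 146.0.0.0/10 -> H1 at depth 10
  - 146.0.0.0/10 clear@10
  add 129.124.95.0/24 -> H3 at depth 24
  add 0.0.0.0/0 -> H0 at depth 0
  add 60.214.0.0/16 -> H3 at depth 16
  lookup 129.124.95.1: bits 100000010111110001011111 walk d0:H0→d1:-→d2:-→d3:-→d4:-→d5:-→d6:-→d7:-→d8:-→d9:-→d10:-→d11:-→d12:-→d13:-→d14:-→d15:-→d16:-→d17:-→d18:-→d19:-→d20:-→d21:-→d22:-→d23:-→d24:H3 -> H3
  - 60.214.0.0/16 clear@16
  add 240.109.1.16/28 -> H3 at depth 28
  lookup 129.124.95.7: bits 100000010111110001011111 walk d0:H0→d1:-→d2:-→d3:-→d4:-→d5:-→d6:-→d7:-→d8:-→d9:-→d10:-→d11:-→d12:-→d13:-→d14:-→d15:-→d16:-→d17:-→d18:-→d19:-→d20:-→d21:-→d22:-→d23:-→d24:H3 -> H3
  lookup 240.109.1.16: bits 1111000001101101000000010001 walk d0:H0→d1:-→d2:-→d3:-→d4:-→d5:-→d6:-→d7:-→d8:-→d9:-→d10:-→d11:-→d12:-→d13:-→d14:-→d15:-→d16:-→d17:-→d18:-→d19:-→d20:-→d21:-→d22:-→d23:-→d24:-→d25:-→d26:-→d27:-→d28:H3 -> H3
  lookup 10.203.55.140: bits 00 walk d0:H0→d1:-→d2:- -> H0
  add 240.109.1.25/32 -> H2 at depth 32

== LOOKUPS ==
["H3","H3","H3","H0"]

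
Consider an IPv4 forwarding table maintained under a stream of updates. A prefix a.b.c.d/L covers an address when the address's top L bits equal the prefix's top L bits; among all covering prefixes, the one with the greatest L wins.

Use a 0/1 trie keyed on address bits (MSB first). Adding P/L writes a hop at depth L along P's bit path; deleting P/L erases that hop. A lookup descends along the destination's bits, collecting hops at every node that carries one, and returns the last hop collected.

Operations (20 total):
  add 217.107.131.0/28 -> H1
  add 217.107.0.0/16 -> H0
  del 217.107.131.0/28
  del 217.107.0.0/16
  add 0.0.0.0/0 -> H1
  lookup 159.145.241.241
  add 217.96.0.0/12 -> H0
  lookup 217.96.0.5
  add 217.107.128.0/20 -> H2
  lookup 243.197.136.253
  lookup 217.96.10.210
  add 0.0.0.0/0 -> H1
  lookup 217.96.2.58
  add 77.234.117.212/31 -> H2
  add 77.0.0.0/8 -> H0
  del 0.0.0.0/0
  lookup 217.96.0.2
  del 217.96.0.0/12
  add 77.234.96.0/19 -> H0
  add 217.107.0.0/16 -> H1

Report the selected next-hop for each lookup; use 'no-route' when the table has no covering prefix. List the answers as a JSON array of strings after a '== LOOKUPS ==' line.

Process each operation:
  add 217.107.131.0/28 -> H1 at depth 28
  add 217.107.0.0/16 -> H0 at depth 16
  - 217.107.131.0/28 clear@28
  - 217.107.0.0/16 clear@16
  add 0.0.0.0/0 -> H1 at depth 0
  Q 159.145.241.241: descend 1 ; hops seen [H1] ; pick H1
  add 217.96.0.0/12 -> H0 at depth 12
  Q 217.96.0.5: descend 110110010110 ; hops seen [H1,H0] ; pick H0
  add 217.107.128.0/20 -> H2 at depth 20
  Q 243.197.136.253: descend 11 ; hops seen [H1] ; pick H1
  Q 217.96.10.210: descend 110110010110 ; hops seen [H1,H0] ; pick H0
  add 0.0.0.0/0 -> H1 at depth 0
  Q 217.96.2.58: descend 110110010110 ; hops seen [H1,H0] ; pick H0
  add 77.234.117.212/31 -> H2 at depth 31
  add 77.0.0.0/8 -> H0 at depth 8
  - 0.0.0.0/0 clear@0
  Q 217.96.0.2: descend 110110010110 ; hops seen [H0] ; pick H0
  - 217.96.0.0/12 clear@12
  add 77.234.96.0/19 -> H0 at depth 19
  add 217.107.0.0/16 -> H1 at depth 16

== LOOKUPS ==
["H1","H0","H1","H0","H0","H0"]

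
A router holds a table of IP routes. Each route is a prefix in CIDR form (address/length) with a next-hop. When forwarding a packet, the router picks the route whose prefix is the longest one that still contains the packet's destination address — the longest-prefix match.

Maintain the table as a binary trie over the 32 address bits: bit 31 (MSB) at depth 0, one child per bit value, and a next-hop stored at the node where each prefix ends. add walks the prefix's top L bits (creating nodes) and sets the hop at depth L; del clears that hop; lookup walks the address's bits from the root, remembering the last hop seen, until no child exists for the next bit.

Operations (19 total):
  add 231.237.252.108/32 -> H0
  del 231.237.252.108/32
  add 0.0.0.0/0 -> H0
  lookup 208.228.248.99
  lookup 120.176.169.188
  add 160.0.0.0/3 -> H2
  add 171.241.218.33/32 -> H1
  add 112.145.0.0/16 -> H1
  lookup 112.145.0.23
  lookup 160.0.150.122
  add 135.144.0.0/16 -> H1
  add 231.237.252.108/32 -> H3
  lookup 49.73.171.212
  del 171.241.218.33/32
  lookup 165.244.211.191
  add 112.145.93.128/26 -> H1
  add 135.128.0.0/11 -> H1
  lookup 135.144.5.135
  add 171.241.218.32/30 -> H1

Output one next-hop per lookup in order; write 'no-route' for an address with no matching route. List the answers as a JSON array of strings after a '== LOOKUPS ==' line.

Trace:
  + 231.237.252.108/32 (H0) depth=32
  del 231.237.252.108/32 (clear depth 32)
  + 0.0.0.0/0 (H0) depth=0
  ? 208.228.248.99  path d0:H0→d1:-→d2:-  best=H0
  ? 120.176.169.188  path d0:H0  best=H0
  + 160.0.0.0/3 (H2) depth=3
  + 171.241.218.33/32 (H1) depth=32
  + 112.145.0.0/16 (H1) depth=16
  ? 112.145.0.23  path d0:H0→d1:-→d2:-→d3:-→d4:-→d5:-→d6:-→d7:-→d8:-→d9:-→d10:-→d11:-→d12:-→d13:-→d14:-→d15:-→d16:H1  best=H1
  ? 160.0.150.122  path d0:H0→d1:-→d2:-→d3:H2→d4:-  best=H2
  + 135.144.0.0/16 (H1) depth=16
  + 231.237.252.108/32 (H3) depth=32
  ? 49.73.171.212  path d0:H0→d1:-  best=H0
  del 171.241.218.33/32 (clear depth 32)
  ? 165.244.211.191  path d0:H0→d1:-→d2:-→d3:H2→d4:-  best=H2
  + 112.145.93.128/26 (H1) depth=26
  + 135.128.0.0/11 (H1) depth=11
  ? 135.144.5.135  path d0:H0→d1:-→d2:-→d3:-→d4:-→d5:-→d6:-→d7:-→d8:-→d9:-→d10:-→d11:H1→d12:-→d13:-→d14:-→d15:-→d16:H1  best=H1
  + 171.241.218.32/30 (H1) depth=30

== LOOKUPS ==
["H0","H0","H1","H2","H0","H2","H1"]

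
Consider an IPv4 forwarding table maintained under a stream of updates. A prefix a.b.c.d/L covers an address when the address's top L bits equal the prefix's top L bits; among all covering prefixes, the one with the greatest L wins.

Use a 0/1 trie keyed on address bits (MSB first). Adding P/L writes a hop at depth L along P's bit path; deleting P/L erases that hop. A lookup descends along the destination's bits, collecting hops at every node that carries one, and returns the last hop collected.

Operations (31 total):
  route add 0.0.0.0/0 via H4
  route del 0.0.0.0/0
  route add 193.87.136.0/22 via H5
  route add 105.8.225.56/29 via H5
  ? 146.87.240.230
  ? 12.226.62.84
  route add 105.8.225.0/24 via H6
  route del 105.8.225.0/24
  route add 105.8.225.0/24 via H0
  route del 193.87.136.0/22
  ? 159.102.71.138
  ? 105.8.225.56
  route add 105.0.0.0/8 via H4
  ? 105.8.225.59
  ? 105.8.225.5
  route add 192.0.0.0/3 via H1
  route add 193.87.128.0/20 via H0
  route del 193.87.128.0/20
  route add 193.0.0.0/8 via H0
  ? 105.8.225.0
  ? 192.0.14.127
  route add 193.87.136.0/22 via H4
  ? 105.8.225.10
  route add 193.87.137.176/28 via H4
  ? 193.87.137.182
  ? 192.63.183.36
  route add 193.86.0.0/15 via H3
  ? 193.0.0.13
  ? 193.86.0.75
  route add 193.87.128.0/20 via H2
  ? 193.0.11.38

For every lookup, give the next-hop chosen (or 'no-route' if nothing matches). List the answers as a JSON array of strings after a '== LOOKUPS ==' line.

Process each operation:
  + 0.0.0.0/0 (H4) depth=0
  - 0.0.0.0/0 clear@0
  + 193.87.136.0/22 (H5) depth=22
  + 105.8.225.56/29 (H5) depth=29
  ? 146.87.240.230  path d0:-→d1:-  best=no-route
  ? 12.226.62.84  path d0:-→d1:-  best=no-route
  + 105.8.225.0/24 (H6) depth=24
  - 105.8.225.0/24 clear@24
  + 105.8.225.0/24 (H0) depth=24
  - 193.87.136.0/22 clear@22
  ? 159.102.71.138  path d0:-→d1:-  best=no-route
  ? 105.8.225.56  path d0:-→d1:-→d2:-→d3:-→d4:-→d5:-→d6:-→d7:-→d8:-→d9:-→d10:-→d11:-→d12:-→d13:-→d14:-→d15:-→d16:-→d17:-→d18:-→d19:-→d20:-→d21:-→d22:-→d23:-→d24:H0→d25:-→d26:-→d27:-→d28:-→d29:H5  best=H5
  + 105.0.0.0/8 (H4) depth=8
  ? 105.8.225.59  path d0:-→d1:-→d2:-→d3:-→d4:-→d5:-→d6:-→d7:-→d8:H4→d9:-→d10:-→d11:-→d12:-→d13:-→d14:-→d15:-→d16:-→d17:-→d18:-→d19:-→d20:-→d21:-→d22:-→d23:-→d24:H0→d25:-→d26:-→d27:-→d28:-→d29:H5  best=H5
  ? 105.8.225.5  path d0:-→d1:-→d2:-→d3:-→d4:-→d5:-→d6:-→d7:-→d8:H4→d9:-→d10:-→d11:-→d12:-→d13:-→d14:-→d15:-→d16:-→d17:-→d18:-→d19:-→d20:-→d21:-→d22:-→d23:-→d24:H0→d25:-→d26:-  best=H0
  + 192.0.0.0/3 (H1) depth=3
  + 193.87.128.0/20 (H0) depth=20
  - 193.87.128.0/20 clear@20
  + 193.0.0.0/8 (H0) depth=8
  ? 105.8.225.0  path d0:-→d1:-→d2:-→d3:-→d4:-→d5:-→d6:-→d7:-→d8:H4→d9:-→d10:-→d11:-→d12:-→d13:-→d14:-→d15:-→d16:-→d17:-→d18:-→d19:-→d20:-→d21:-→d22:-→d23:-→d24:H0→d25:-→d26:-  best=H0
  ? 192.0.14.127  path d0:-→d1:-→d2:-→d3:H1→d4:-→d5:-→d6:-→d7:-  best=H1
  + 193.87.136.0/22 (H4) depth=22
  ? 105.8.225.10  path d0:-→d1:-→d2:-→d3:-→d4:-→d5:-→d6:-→d7:-→d8:H4→d9:-→d10:-→d11:-→d12:-→d13:-→d14:-→d15:-→d16:-→d17:-→d18:-→d19:-→d20:-→d21:-→d22:-→d23:-→d24:H0→d25:-→d26:-  best=H0
  + 193.87.137.176/28 (H4) depth=28
  ? 193.87.137.182  path d0:-→d1:-→d2:-→d3:H1→d4:-→d5:-→d6:-→d7:-→d8:H0→d9:-→d10:-→d11:-→d12:-→d13:-→d14:-→d15:-→d16:-→d17:-→d18:-→d19:-→d20:-→d21:-→d22:H4→d23:-→d24:-→d25:-→d26:-→d27:-→d28:H4  best=H4
  ? 192.63.183.36  path d0:-→d1:-→d2:-→d3:H1→d4:-→d5:-→d6:-→d7:-  best=H1
  + 193.86.0.0/15 (H3) depth=15
  ? 193.0.0.13  path d0:-→d1:-→d2:-→d3:H1→d4:-→d5:-→d6:-→d7:-→d8:H0→d9:-  best=H0
  ? 193.86.0.75  path d0:-→d1:-→d2:-→d3:H1→d4:-→d5:-→d6:-→d7:-→d8:H0→d9:-→d10:-→d11:-→d12:-→d13:-→d14:-→d15:H3  best=H3
  + 193.87.128.0/20 (H2) depth=20
  ? 193.0.11.38  path d0:-→d1:-→d2:-→d3:H1→d4:-→d5:-→d6:-→d7:-→d8:H0→d9:-  best=H0

== LOOKUPS ==
["no-route","no-route","no-route","H5","H5","H0","H0","H1","H0","H4","H1","H0","H3","H0"]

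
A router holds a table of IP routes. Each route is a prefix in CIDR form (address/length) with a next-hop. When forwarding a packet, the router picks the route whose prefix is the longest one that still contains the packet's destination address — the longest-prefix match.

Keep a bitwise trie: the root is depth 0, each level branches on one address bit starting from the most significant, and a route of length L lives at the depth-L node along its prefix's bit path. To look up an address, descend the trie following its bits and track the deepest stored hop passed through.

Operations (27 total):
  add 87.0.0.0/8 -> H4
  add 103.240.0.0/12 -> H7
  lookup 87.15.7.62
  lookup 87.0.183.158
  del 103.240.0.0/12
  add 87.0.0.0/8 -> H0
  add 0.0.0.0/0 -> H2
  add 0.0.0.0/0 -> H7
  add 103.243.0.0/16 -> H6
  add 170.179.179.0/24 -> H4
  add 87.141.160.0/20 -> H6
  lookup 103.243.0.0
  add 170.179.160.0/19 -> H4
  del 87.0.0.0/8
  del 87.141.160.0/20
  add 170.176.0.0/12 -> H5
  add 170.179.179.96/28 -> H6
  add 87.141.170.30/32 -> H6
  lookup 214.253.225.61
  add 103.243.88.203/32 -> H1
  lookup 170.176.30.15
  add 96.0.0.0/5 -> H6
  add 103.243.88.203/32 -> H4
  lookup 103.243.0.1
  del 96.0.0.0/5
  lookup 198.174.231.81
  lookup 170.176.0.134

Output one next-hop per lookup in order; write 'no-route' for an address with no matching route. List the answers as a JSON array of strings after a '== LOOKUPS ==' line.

Process each operation:
  add 87.0.0.0/8 -> H4 at depth 8
  add 103.240.0.0/12 -> H7 at depth 12
  lookup 87.15.7.62: bits 01010111 walk d0:-→d1:-→d2:-→d3:-→d4:-→d5:-→d6:-→d7:-→d8:H4 -> H4
  lookup 87.0.183.158: bits 01010111 walk d0:-→d1:-→d2:-→d3:-→d4:-→d5:-→d6:-→d7:-→d8:H4 -> H4
  - 103.240.0.0/12 clear@12
  add 87.0.0.0/8 -> H0 at depth 8
  add 0.0.0.0/0 -> H2 at depth 0
  add 0.0.0.0/0 -> H7 at depth 0
  add 103.243.0.0/16 -> H6 at depth 16
  add 170.179.179.0/24 -> H4 at depth 24
  add 87.141.160.0/20 -> H6 at depth 20
  lookup 103.243.0.0: bits 0110011111110011 walk d0:H7→d1:-→d2:-→d3:-→d4:-→d5:-→d6:-→d7:-→d8:-→d9:-→d10:-→d11:-→d12:-→d13:-→d14:-→d15:-→d16:H6 -> H6
  add 170.179.160.0/19 -> H4 at depth 19
  - 87.0.0.0/8 clear@8
  - 87.141.160.0/20 clear@20
  add 170.176.0.0/12 -> H5 at depth 12
  add 170.179.179.96/28 -> H6 at depth 28
  add 87.141.170.30/32 -> H6 at depth 32
  lookup 214.253.225.61: bits 1 walk d0:H7→d1:- -> H7
  add 103.243.88.203/32 -> H1 at depth 32
  lookup 170.176.30.15: bits 10101010101100 walk d0:H7→d1:-→d2:-→d3:-→d4:-→d5:-→d6:-→d7:-→d8:-→d9:-→d10:-→d11:-→d12:H5→d13:-→d14:- -> H5
  add 96.0.0.0/5 -> H6 at depth 5
  add 103.243.88.203/32 -> H4 at depth 32
  lookup 103.243.0.1: bits 01100111111100110 walk d0:H7→d1:-→d2:-→d3:-→d4:-→d5:H6→d6:-→d7:-→d8:-→d9:-→d10:-→d11:-→d12:-→d13:-→d14:-→d15:-→d16:H6→d17:- -> H6
  - 96.0.0.0/5 clear@5
  lookup 198.174.231.81: bits 1 walk d0:H7→d1:- -> H7
  lookup 170.176.0.134: bits 10101010101100 walk d0:H7→d1:-→d2:-→d3:-→d4:-→d5:-→d6:-→d7:-→d8:-→d9:-→d10:-→d11:-→d12:H5→d13:-→d14:- -> H5

== LOOKUPS ==
["H4","H4","H6","H7","H5","H6","H7","H5"]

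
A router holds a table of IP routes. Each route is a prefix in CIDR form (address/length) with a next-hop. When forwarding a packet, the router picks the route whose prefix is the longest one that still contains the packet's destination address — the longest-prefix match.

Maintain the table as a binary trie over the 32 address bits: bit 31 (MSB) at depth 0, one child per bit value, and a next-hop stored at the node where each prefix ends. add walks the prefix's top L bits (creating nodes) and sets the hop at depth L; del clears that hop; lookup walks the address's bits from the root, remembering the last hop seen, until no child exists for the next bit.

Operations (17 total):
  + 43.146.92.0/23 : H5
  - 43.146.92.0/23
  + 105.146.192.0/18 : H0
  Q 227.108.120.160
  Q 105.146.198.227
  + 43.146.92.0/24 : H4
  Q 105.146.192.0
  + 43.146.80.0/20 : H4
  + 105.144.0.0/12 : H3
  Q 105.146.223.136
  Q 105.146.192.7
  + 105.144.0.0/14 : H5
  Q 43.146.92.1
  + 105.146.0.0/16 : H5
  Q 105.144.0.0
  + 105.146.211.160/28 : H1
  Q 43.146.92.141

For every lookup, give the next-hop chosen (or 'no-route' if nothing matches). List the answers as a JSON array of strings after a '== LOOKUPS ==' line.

Apply in order:
  add 43.146.92.0/23 -> H5 at depth 23
  - 43.146.92.0/23 clear@23
  add 105.146.192.0/18 -> H0 at depth 18
  ? 227.108.120.160  path d0:-  best=no-route
  ? 105.146.198.227  path d0:-→d1:-→d2:-→d3:-→d4:-→d5:-→d6:-→d7:-→d8:-→d9:-→d10:-→d11:-→d12:-→d13:-→d14:-→d15:-→d16:-→d17:-→d18:H0  best=H0
  add 43.146.92.0/24 -> H4 at depth 24
  ? 105.146.192.0  path d0:-→d1:-→d2:-→d3:-→d4:-→d5:-→d6:-→d7:-→d8:-→d9:-→d10:-→d11:-→d12:-→d13:-→d14:-→d15:-→d16:-→d17:-→d18:H0  best=H0
  add 43.146.80.0/20 -> H4 at depth 20
  add 105.144.0.0/12 -> H3 at depth 12
  ? 105.146.223.136  path d0:-→d1:-→d2:-→d3:-→d4:-→d5:-→d6:-→d7:-→d8:-→d9:-→d10:-→d11:-→d12:H3→d13:-→d14:-→d15:-→d16:-→d17:-→d18:H0  best=H0
  ? 105.146.192.7  path d0:-→d1:-→d2:-→d3:-→d4:-→d5:-→d6:-→d7:-→d8:-→d9:-→d10:-→d11:-→d12:H3→d13:-→d14:-→d15:-→d16:-→d17:-→d18:H0  best=H0
  add 105.144.0.0/14 -> H5 at depth 14
  ? 43.146.92.1  path d0:-→d1:-→d2:-→d3:-→d4:-→d5:-→d6:-→d7:-→d8:-→d9:-→d10:-→d11:-→d12:-→d13:-→d14:-→d15:-→d16:-→d17:-→d18:-→d19:-→d20:H4→d21:-→d22:-→d23:-→d24:H4  best=H4
  add 105.146.0.0/16 -> H5 at depth 16
  ? 105.144.0.0  path d0:-→d1:-→d2:-→d3:-→d4:-→d5:-→d6:-→d7:-→d8:-→d9:-→d10:-→d11:-→d12:H3→d13:-→d14:H5  best=H5
  add 105.146.211.160/28 -> H1 at depth 28
  ? 43.146.92.141  path d0:-→d1:-→d2:-→d3:-→d4:-→d5:-→d6:-→d7:-→d8:-→d9:-→d10:-→d11:-→d12:-→d13:-→d14:-→d15:-→d16:-→d17:-→d18:-→d19:-→d20:H4→d21:-→d22:-→d23:-→d24:H4  best=H4

== LOOKUPS ==
["no-route","H0","H0","H0","H0","H4","H5","H4"]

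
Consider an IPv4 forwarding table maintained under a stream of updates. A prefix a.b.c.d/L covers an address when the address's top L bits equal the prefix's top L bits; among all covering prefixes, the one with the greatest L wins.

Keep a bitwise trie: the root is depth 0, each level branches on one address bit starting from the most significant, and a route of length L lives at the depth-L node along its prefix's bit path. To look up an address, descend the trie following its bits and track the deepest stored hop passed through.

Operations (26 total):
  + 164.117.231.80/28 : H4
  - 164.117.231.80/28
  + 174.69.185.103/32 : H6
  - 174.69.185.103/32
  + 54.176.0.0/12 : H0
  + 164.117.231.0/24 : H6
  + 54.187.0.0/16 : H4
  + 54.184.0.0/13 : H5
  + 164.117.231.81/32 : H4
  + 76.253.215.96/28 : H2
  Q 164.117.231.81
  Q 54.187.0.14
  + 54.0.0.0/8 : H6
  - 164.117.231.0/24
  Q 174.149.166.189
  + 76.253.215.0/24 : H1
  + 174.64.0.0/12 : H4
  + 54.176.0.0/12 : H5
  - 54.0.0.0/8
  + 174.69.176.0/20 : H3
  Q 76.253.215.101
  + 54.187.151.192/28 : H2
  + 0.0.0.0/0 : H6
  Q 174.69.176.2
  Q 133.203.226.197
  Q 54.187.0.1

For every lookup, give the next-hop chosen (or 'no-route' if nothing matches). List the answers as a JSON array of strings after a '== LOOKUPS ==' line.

Trace:
  add 164.117.231.80/28 -> H4 at depth 28
  - 164.117.231.80/28 clear@28
  add 174.69.185.103/32 -> H6 at depth 32
  - 174.69.185.103/32 clear@32
  add 54.176.0.0/12 -> H0 at depth 12
  add 164.117.231.0/24 -> H6 at depth 24
  add 54.187.0.0/16 -> H4 at depth 16
  add 54.184.0.0/13 -> H5 at depth 13
  add 164.117.231.81/32 -> H4 at depth 32
  add 76.253.215.96/28 -> H2 at depth 28
  ? 164.117.231.81  path d0:-→d1:-→d2:-→d3:-→d4:-→d5:-→d6:-→d7:-→d8:-→d9:-→d10:-→d11:-→d12:-→d13:-→d14:-→d15:-→d16:-→d17:-→d18:-→d19:-→d20:-→d21:-→d22:-→d23:-→d24:H6→d25:-→d26:-→d27:-→d28:-→d29:-→d30:-→d31:-→d32:H4  best=H4
  ? 54.187.0.14  path d0:-→d1:-→d2:-→d3:-→d4:-→d5:-→d6:-→d7:-→d8:-→d9:-→d10:-→d11:-→d12:H0→d13:H5→d14:-→d15:-→d16:H4  best=H4
  add 54.0.0.0/8 -> H6 at depth 8
  - 164.117.231.0/24 clear@24
  ? 174.149.166.189  path d0:-→d1:-→d2:-→d3:-→d4:-→d5:-→d6:-→d7:-→d8:-  best=no-route
  add 76.253.215.0/24 -> H1 at depth 24
  add 174.64.0.0/12 -> H4 at depth 12
  add 54.176.0.0/12 -> H5 at depth 12
  - 54.0.0.0/8 clear@8
  add 174.69.176.0/20 -> H3 at depth 20
  ? 76.253.215.101  path d0:-→d1:-→d2:-→d3:-→d4:-→d5:-→d6:-→d7:-→d8:-→d9:-→d10:-→d11:-→d12:-→d13:-→d14:-→d15:-→d16:-→d17:-→d18:-→d19:-→d20:-→d21:-→d22:-→d23:-→d24:H1→d25:-→d26:-→d27:-→d28:H2  best=H2
  add 54.187.151.192/28 -> H2 at depth 28
  add 0.0.0.0/0 -> H6 at depth 0
  ? 174.69.176.2  path d0:H6→d1:-→d2:-→d3:-→d4:-→d5:-→d6:-→d7:-→d8:-→d9:-→d10:-→d11:-→d12:H4→d13:-→d14:-→d15:-→d16:-→d17:-→d18:-→d19:-→d20:H3  best=H3
  ? 133.203.226.197  path d0:H6→d1:-→d2:-  best=H6
  ? 54.187.0.1  path d0:H6→d1:-→d2:-→d3:-→d4:-→d5:-→d6:-→d7:-→d8:-→d9:-→d10:-→d11:-→d12:H5→d13:H5→d14:-→d15:-→d16:H4  best=H4

== LOOKUPS ==
["H4","H4","no-route","H2","H3","H6","H4"]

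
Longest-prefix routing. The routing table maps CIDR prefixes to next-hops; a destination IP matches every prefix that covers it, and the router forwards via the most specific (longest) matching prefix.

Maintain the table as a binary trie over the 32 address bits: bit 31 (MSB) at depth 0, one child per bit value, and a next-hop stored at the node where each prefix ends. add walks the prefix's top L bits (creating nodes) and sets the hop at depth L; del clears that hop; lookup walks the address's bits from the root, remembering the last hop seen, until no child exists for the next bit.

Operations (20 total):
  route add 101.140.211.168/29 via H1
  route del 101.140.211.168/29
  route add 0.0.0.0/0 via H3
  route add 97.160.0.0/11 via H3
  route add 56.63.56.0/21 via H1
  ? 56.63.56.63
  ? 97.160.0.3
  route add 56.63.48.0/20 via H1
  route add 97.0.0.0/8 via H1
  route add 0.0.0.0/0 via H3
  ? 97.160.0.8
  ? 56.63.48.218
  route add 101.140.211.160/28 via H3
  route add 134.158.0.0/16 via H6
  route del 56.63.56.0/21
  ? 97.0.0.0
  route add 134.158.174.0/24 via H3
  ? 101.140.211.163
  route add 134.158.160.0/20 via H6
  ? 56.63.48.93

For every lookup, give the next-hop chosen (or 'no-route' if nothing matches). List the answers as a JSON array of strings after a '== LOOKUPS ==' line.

Trace:
  + 101.140.211.168/29 (H1) depth=29
  del 101.140.211.168/29 (clear depth 29)
  + 0.0.0.0/0 (H3) depth=0
  + 97.160.0.0/11 (H3) depth=11
  + 56.63.56.0/21 (H1) depth=21
  lookup 56.63.56.63: bits 001110000011111100111 walk d0:H3→d1:-→d2:-→d3:-→d4:-→d5:-→d6:-→d7:-→d8:-→d9:-→d10:-→d11:-→d12:-→d13:-→d14:-→d15:-→d16:-→d17:-→d18:-→d19:-→d20:-→d21:H1 -> H1
  lookup 97.160.0.3: bits 01100001101 walk d0:H3→d1:-→d2:-→d3:-→d4:-→d5:-→d6:-→d7:-→d8:-→d9:-→d10:-→d11:H3 -> H3
  + 56.63.48.0/20 (H1) depth=20
  + 97.0.0.0/8 (H1) depth=8
  + 0.0.0.0/0 (H3) depth=0
  lookup 97.160.0.8: bits 01100001101 walk d0:H3→d1:-→d2:-→d3:-→d4:-→d5:-→d6:-→d7:-→d8:H1→d9:-→d10:-→d11:H3 -> H3
  lookup 56.63.48.218: bits 00111000001111110011 walk d0:H3→d1:-→d2:-→d3:-→d4:-→d5:-→d6:-→d7:-→d8:-→d9:-→d10:-→d11:-→d12:-→d13:-→d14:-→d15:-→d16:-→d17:-→d18:-→d19:-→d20:H1 -> H1
  + 101.140.211.160/28 (H3) depth=28
  + 134.158.0.0/16 (H6) depth=16
  del 56.63.56.0/21 (clear depth 21)
  lookup 97.0.0.0: bits 01100001 walk d0:H3→d1:-→d2:-→d3:-→d4:-→d5:-→d6:-→d7:-→d8:H1 -> H1
  + 134.158.174.0/24 (H3) depth=24
  lookup 101.140.211.163: bits 0110010110001100110100111010 walk d0:H3→d1:-→d2:-→d3:-→d4:-→d5:-→d6:-→d7:-→d8:-→d9:-→d10:-→d11:-→d12:-→d13:-→d14:-→d15:-→d16:-→d17:-→d18:-→d19:-→d20:-→d21:-→d22:-→d23:-→d24:-→d25:-→d26:-→d27:-→d28:H3 -> H3
  + 134.158.160.0/20 (H6) depth=20
  lookup 56.63.48.93: bits 00111000001111110011 walk d0:H3→d1:-→d2:-→d3:-→d4:-→d5:-→d6:-→d7:-→d8:-→d9:-→d10:-→d11:-→d12:-→d13:-→d14:-→d15:-→d16:-→d17:-→d18:-→d19:-→d20:H1 -> H1

== LOOKUPS ==
["H1","H3","H3","H1","H1","H3","H1"]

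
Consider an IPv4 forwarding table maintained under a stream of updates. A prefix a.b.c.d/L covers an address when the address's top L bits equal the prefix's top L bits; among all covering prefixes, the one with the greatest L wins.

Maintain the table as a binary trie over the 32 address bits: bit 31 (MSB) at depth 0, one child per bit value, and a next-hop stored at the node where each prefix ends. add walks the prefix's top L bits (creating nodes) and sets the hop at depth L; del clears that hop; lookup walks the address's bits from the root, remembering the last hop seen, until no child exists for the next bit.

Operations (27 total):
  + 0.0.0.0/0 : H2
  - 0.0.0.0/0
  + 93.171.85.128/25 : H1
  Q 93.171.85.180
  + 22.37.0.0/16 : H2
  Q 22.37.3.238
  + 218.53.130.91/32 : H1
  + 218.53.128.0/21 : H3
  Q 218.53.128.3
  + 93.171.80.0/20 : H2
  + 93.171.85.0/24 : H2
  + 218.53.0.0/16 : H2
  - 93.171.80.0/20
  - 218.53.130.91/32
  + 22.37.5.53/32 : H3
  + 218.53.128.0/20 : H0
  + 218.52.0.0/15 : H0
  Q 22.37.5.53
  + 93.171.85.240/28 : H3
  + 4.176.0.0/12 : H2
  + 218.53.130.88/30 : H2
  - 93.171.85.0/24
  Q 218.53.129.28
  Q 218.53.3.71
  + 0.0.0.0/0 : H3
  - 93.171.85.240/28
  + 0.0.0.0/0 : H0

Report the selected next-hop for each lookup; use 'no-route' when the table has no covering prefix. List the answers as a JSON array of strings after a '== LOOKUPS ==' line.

Process each operation:
  + 0.0.0.0/0 (H2) depth=0
  del 0.0.0.0/0 (clear depth 0)
  + 93.171.85.128/25 (H1) depth=25
  ? 93.171.85.180  path d0:-→d1:-→d2:-→d3:-→d4:-→d5:-→d6:-→d7:-→d8:-→d9:-→d10:-→d11:-→d12:-→d13:-→d14:-→d15:-→d16:-→d17:-→d18:-→d19:-→d20:-→d21:-→d22:-→d23:-→d24:-→d25:H1  best=H1
  + 22.37.0.0/16 (H2) depth=16
  ? 22.37.3.238  path d0:-→d1:-→d2:-→d3:-→d4:-→d5:-→d6:-→d7:-→d8:-→d9:-→d10:-→d11:-→d12:-→d13:-→d14:-→d15:-→d16:H2  best=H2
  + 218.53.130.91/32 (H1) depth=32
  + 218.53.128.0/21 (H3) depth=21
  ? 218.53.128.3  path d0:-→d1:-→d2:-→d3:-→d4:-→d5:-→d6:-→d7:-→d8:-→d9:-→d10:-→d11:-→d12:-→d13:-→d14:-→d15:-→d16:-→d17:-→d18:-→d19:-→d20:-→d21:H3→d22:-  best=H3
  + 93.171.80.0/20 (H2) depth=20
  + 93.171.85.0/24 (H2) depth=24
  + 218.53.0.0/16 (H2) depth=16
  del 93.171.80.0/20 (clear depth 20)
  del 218.53.130.91/32 (clear depth 32)
  + 22.37.5.53/32 (H3) depth=32
  + 218.53.128.0/20 (H0) depth=20
  + 218.52.0.0/15 (H0) depth=15
  ? 22.37.5.53  path d0:-→d1:-→d2:-→d3:-→d4:-→d5:-→d6:-→d7:-→d8:-→d9:-→d10:-→d11:-→d12:-→d13:-→d14:-→d15:-→d16:H2→d17:-→d18:-→d19:-→d20:-→d21:-→d22:-→d23:-→d24:-→d25:-→d26:-→d27:-→d28:-→d29:-→d30:-→d31:-→d32:H3  best=H3
  + 93.171.85.240/28 (H3) depth=28
  + 4.176.0.0/12 (H2) depth=12
  + 218.53.130.88/30 (H2) depth=30
  del 93.171.85.0/24 (clear depth 24)
  ? 218.53.129.28  path d0:-→d1:-→d2:-→d3:-→d4:-→d5:-→d6:-→d7:-→d8:-→d9:-→d10:-→d11:-→d12:-→d13:-→d14:-→d15:H0→d16:H2→d17:-→d18:-→d19:-→d20:H0→d21:H3→d22:-  best=H3
  ? 218.53.3.71  path d0:-→d1:-→d2:-→d3:-→d4:-→d5:-→d6:-→d7:-→d8:-→d9:-→d10:-→d11:-→d12:-→d13:-→d14:-→d15:H0→d16:H2  best=H2
  + 0.0.0.0/0 (H3) depth=0
  del 93.171.85.240/28 (clear depth 28)
  + 0.0.0.0/0 (H0) depth=0

== LOOKUPS ==
["H1","H2","H3","H3","H3","H2"]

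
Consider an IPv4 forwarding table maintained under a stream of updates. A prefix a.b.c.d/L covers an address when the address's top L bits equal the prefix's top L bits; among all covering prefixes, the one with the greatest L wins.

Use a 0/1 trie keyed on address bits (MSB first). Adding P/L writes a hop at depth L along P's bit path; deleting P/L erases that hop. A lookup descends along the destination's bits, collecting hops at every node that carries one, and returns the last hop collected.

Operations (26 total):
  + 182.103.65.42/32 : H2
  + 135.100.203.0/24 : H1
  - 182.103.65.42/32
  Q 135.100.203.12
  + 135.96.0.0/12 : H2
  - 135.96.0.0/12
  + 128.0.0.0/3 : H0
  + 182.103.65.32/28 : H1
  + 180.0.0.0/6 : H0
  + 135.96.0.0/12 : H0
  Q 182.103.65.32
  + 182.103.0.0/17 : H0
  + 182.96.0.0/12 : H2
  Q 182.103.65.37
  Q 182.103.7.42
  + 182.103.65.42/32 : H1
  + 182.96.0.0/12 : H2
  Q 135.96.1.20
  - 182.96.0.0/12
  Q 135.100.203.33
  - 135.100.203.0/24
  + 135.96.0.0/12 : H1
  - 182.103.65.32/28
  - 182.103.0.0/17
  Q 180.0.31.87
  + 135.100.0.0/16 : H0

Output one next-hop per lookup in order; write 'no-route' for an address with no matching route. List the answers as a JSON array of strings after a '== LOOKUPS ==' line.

Apply in order:
  + 182.103.65.42/32 (H2) depth=32
  + 135.100.203.0/24 (H1) depth=24
  - 182.103.65.42/32 clear@32
  Q 135.100.203.12: descend 100001110110010011001011 ; hops seen [H1] ; pick H1
  + 135.96.0.0/12 (H2) depth=12
  - 135.96.0.0/12 clear@12
  + 128.0.0.0/3 (H0) depth=3
  + 182.103.65.32/28 (H1) depth=28
  + 180.0.0.0/6 (H0) depth=6
  + 135.96.0.0/12 (H0) depth=12
  Q 182.103.65.32: descend 1011011001100111010000010010 ; hops seen [H0,H1] ; pick H1
  + 182.103.0.0/17 (H0) depth=17
  + 182.96.0.0/12 (H2) depth=12
  Q 182.103.65.37: descend 1011011001100111010000010010 ; hops seen [H0,H2,H0,H1] ; pick H1
  Q 182.103.7.42: descend 10110110011001110 ; hops seen [H0,H2,H0] ; pick H0
  + 182.103.65.42/32 (H1) depth=32
  + 182.96.0.0/12 (H2) depth=12
  Q 135.96.1.20: descend 1000011101100 ; hops seen [H0,H0] ; pick H0
  - 182.96.0.0/12 clear@12
  Q 135.100.203.33: descend 100001110110010011001011 ; hops seen [H0,H0,H1] ; pick H1
  - 135.100.203.0/24 clear@24
  + 135.96.0.0/12 (H1) depth=12
  - 182.103.65.32/28 clear@28
  - 182.103.0.0/17 clear@17
  Q 180.0.31.87: descend 101101 ; hops seen [H0] ; pick H0
  + 135.100.0.0/16 (H0) depth=16

== LOOKUPS ==
["H1","H1","H1","H0","H0","H1","H0"]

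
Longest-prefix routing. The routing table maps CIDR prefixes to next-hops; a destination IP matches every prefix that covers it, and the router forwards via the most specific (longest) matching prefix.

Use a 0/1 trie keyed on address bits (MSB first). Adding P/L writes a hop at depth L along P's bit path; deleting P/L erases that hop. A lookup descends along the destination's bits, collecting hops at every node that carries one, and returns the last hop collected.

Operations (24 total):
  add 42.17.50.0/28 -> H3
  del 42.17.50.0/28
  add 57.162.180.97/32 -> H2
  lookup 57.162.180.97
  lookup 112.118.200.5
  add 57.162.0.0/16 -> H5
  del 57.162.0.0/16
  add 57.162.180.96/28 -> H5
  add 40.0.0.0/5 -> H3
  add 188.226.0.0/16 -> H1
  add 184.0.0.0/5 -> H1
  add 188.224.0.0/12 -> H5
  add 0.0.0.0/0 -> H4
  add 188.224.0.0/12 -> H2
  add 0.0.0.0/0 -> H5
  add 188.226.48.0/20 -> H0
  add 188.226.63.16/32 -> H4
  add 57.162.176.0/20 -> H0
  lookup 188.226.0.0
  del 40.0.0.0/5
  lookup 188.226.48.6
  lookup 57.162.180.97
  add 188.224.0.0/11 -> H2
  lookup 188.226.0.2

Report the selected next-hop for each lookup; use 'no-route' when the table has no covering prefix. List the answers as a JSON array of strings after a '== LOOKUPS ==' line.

Apply in order:
  add 42.17.50.0/28 -> H3 at depth 28
  del 42.17.50.0/28 (clear depth 28)
  add 57.162.180.97/32 -> H2 at depth 32
  Q 57.162.180.97: descend 00111001101000101011010001100001 ; hops seen [H2] ; pick H2
  Q 112.118.200.5: descend 0 ; hops seen [∅] ; pick no-route
  add 57.162.0.0/16 -> H5 at depth 16
  del 57.162.0.0/16 (clear depth 16)
  add 57.162.180.96/28 -> H5 at depth 28
  add 40.0.0.0/5 -> H3 at depth 5
  add 188.226.0.0/16 -> H1 at depth 16
  add 184.0.0.0/5 -> H1 at depth 5
  add 188.224.0.0/12 -> H5 at depth 12
  add 0.0.0.0/0 -> H4 at depth 0
  add 188.224.0.0/12 -> H2 at depth 12
  add 0.0.0.0/0 -> H5 at depth 0
  add 188.226.48.0/20 -> H0 at depth 20
  add 188.226.63.16/32 -> H4 at depth 32
  add 57.162.176.0/20 -> H0 at depth 20
  Q 188.226.0.0: descend 101111001110001000 ; hops seen [H5,H1,H2,H1] ; pick H1
  del 40.0.0.0/5 (clear depth 5)
  Q 188.226.48.6: descend 10111100111000100011 ; hops seen [H5,H1,H2,H1,H0] ; pick H0
  Q 57.162.180.97: descend 00111001101000101011010001100001 ; hops seen [H5,H0,H5,H2] ; pick H2
  add 188.224.0.0/11 -> H2 at depth 11
  Q 188.226.0.2: descend 101111001110001000 ; hops seen [H5,H1,H2,H2,H1] ; pick H1

== LOOKUPS ==
["H2","no-route","H1","H0","H2","H1"]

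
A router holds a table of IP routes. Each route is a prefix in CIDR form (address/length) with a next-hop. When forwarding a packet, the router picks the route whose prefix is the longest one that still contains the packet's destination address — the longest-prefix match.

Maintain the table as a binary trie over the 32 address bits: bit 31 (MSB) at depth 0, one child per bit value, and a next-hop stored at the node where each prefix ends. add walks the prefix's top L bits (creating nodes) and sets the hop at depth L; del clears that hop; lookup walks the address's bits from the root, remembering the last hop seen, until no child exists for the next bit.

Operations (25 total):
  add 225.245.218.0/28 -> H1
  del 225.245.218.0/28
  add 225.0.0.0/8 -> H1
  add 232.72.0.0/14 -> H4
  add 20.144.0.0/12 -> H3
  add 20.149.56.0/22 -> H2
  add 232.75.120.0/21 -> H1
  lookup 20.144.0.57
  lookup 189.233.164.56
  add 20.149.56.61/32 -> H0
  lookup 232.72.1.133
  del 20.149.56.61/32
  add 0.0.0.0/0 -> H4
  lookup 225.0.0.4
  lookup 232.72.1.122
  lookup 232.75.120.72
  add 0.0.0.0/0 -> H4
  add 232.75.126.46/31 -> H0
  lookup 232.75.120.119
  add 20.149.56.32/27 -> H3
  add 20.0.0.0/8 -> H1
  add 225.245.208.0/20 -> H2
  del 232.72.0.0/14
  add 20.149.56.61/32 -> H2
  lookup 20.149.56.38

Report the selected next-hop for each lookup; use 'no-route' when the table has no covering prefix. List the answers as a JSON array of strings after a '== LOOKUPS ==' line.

Apply in order:
  add 225.245.218.0/28 -> H1 at depth 28
  del 225.245.218.0/28 (clear depth 28)
  add 225.0.0.0/8 -> H1 at depth 8
  add 232.72.0.0/14 -> H4 at depth 14
  add 20.144.0.0/12 -> H3 at depth 12
  add 20.149.56.0/22 -> H2 at depth 22
  add 232.75.120.0/21 -> H1 at depth 21
  Q 20.144.0.57: descend 0001010010010 ; hops seen [H3] ; pick H3
  Q 189.233.164.56: descend 1 ; hops seen [∅] ; pick no-route
  add 20.149.56.61/32 -> H0 at depth 32
  Q 232.72.1.133: descend 11101000010010 ; hops seen [H4] ; pick H4
  del 20.149.56.61/32 (clear depth 32)
  add 0.0.0.0/0 -> H4 at depth 0
  Q 225.0.0.4: descend 11100001 ; hops seen [H4,H1] ; pick H1
  Q 232.72.1.122: descend 11101000010010 ; hops seen [H4,H4] ; pick H4
  Q 232.75.120.72: descend 111010000100101101111 ; hops seen [H4,H4,H1] ; pick H1
  add 0.0.0.0/0 -> H4 at depth 0
  add 232.75.126.46/31 -> H0 at depth 31
  Q 232.75.120.119: descend 111010000100101101111 ; hops seen [H4,H4,H1] ; pick H1
  add 20.149.56.32/27 -> H3 at depth 27
  add 20.0.0.0/8 -> H1 at depth 8
  add 225.245.208.0/20 -> H2 at depth 20
  del 232.72.0.0/14 (clear depth 14)
  add 20.149.56.61/32 -> H2 at depth 32
  Q 20.149.56.38: descend 000101001001010100111000001 ; hops seen [H4,H1,H3,H2,H3] ; pick H3

== LOOKUPS ==
["H3","no-route","H4","H1","H4","H1","H1","H3"]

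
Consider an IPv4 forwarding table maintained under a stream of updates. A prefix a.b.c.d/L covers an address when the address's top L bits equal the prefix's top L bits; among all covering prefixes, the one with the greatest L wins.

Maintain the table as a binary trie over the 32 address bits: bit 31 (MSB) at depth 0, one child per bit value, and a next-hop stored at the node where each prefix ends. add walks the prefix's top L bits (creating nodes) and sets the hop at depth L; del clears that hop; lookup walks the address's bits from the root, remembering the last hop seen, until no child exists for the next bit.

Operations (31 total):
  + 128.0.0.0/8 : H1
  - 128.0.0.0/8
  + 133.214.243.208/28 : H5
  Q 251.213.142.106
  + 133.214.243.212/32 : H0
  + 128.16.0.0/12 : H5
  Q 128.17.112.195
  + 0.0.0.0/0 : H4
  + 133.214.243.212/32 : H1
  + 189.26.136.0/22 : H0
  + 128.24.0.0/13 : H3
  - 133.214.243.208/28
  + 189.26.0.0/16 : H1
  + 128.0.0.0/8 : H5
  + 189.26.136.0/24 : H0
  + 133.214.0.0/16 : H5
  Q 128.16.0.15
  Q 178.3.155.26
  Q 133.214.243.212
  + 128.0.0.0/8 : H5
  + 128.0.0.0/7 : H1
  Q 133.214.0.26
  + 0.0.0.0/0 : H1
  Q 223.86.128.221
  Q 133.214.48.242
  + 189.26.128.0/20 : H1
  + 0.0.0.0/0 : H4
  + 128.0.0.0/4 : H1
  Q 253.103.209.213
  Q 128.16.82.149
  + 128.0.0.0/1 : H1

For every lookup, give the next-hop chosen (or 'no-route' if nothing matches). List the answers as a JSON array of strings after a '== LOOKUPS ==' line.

Process each operation:
  add 128.0.0.0/8 -> H1 at depth 8
  - 128.0.0.0/8 clear@8
  add 133.214.243.208/28 -> H5 at depth 28
  ? 251.213.142.106  path d0:-→d1:-  best=no-route
  add 133.214.243.212/32 -> H0 at depth 32
  add 128.16.0.0/12 -> H5 at depth 12
  ? 128.17.112.195  path d0:-→d1:-→d2:-→d3:-→d4:-→d5:-→d6:-→d7:-→d8:-→d9:-→d10:-→d11:-→d12:H5  best=H5
  add 0.0.0.0/0 -> H4 at depth 0
  add 133.214.243.212/32 -> H1 at depth 32
  add 189.26.136.0/22 -> H0 at depth 22
  add 128.24.0.0/13 -> H3 at depth 13
  - 133.214.243.208/28 clear@28
  add 189.26.0.0/16 -> H1 at depth 16
  add 128.0.0.0/8 -> H5 at depth 8
  add 189.26.136.0/24 -> H0 at depth 24
  add 133.214.0.0/16 -> H5 at depth 16
  ? 128.16.0.15  path d0:H4→d1:-→d2:-→d3:-→d4:-→d5:-→d6:-→d7:-→d8:H5→d9:-→d10:-→d11:-→d12:H5  best=H5
  ? 178.3.155.26  path d0:H4→d1:-→d2:-→d3:-→d4:-  best=H4
  ? 133.214.243.212  path d0:H4→d1:-→d2:-→d3:-→d4:-→d5:-→d6:-→d7:-→d8:-→d9:-→d10:-→d11:-→d12:-→d13:-→d14:-→d15:-→d16:H5→d17:-→d18:-→d19:-→d20:-→d21:-→d22:-→d23:-→d24:-→d25:-→d26:-→d27:-→d28:-→d29:-→d30:-→d31:-→d32:H1  best=H1
  add 128.0.0.0/8 -> H5 at depth 8
  add 128.0.0.0/7 -> H1 at depth 7
  ? 133.214.0.26  path d0:H4→d1:-→d2:-→d3:-→d4:-→d5:-→d6:-→d7:-→d8:-→d9:-→d10:-→d11:-→d12:-→d13:-→d14:-→d15:-→d16:H5  best=H5
  add 0.0.0.0/0 -> H1 at depth 0
  ? 223.86.128.221  path d0:H1→d1:-  best=H1
  ? 133.214.48.242  path d0:H1→d1:-→d2:-→d3:-→d4:-→d5:-→d6:-→d7:-→d8:-→d9:-→d10:-→d11:-→d12:-→d13:-→d14:-→d15:-→d16:H5  best=H5
  add 189.26.128.0/20 -> H1 at depth 20
  add 0.0.0.0/0 -> H4 at depth 0
  add 128.0.0.0/4 -> H1 at depth 4
  ? 253.103.209.213  path d0:H4→d1:-  best=H4
  ? 128.16.82.149  path d0:H4→d1:-→d2:-→d3:-→d4:H1→d5:-→d6:-→d7:H1→d8:H5→d9:-→d10:-→d11:-→d12:H5  best=H5
  add 128.0.0.0/1 -> H1 at depth 1

== LOOKUPS ==
["no-route","H5","H5","H4","H1","H5","H1","H5","H4","H5"]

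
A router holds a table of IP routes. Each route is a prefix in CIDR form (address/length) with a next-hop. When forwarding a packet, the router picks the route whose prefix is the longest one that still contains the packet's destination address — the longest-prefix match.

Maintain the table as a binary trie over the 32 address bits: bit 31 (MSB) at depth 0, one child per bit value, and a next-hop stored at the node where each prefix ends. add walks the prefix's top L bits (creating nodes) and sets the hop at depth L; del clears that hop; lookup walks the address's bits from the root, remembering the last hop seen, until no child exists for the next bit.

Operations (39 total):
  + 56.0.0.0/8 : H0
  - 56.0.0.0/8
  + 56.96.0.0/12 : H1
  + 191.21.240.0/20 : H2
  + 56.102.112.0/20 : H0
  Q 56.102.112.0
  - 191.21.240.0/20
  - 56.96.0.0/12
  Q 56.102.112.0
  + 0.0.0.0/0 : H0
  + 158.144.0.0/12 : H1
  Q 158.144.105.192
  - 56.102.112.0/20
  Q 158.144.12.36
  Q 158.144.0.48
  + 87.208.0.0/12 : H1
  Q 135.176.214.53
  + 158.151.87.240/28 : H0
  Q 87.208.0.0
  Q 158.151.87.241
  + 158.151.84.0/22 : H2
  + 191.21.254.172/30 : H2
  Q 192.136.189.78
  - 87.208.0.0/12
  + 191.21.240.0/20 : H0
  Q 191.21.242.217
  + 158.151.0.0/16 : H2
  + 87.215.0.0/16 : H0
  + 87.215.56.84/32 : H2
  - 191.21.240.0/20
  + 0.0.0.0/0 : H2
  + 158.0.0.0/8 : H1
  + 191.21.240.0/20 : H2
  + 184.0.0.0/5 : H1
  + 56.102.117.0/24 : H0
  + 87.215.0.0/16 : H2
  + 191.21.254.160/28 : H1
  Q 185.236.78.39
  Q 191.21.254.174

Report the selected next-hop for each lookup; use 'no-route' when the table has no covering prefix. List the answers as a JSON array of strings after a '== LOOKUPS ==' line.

Process each operation:
  + 56.0.0.0/8 (H0) depth=8
  del 56.0.0.0/8 (clear depth 8)
  + 56.96.0.0/12 (H1) depth=12
  + 191.21.240.0/20 (H2) depth=20
  + 56.102.112.0/20 (H0) depth=20
  Q 56.102.112.0: descend 00111000011001100111 ; hops seen [H1,H0] ; pick H0
  del 191.21.240.0/20 (clear depth 20)
  del 56.96.0.0/12 (clear depth 12)
  Q 56.102.112.0: descend 00111000011001100111 ; hops seen [H0] ; pick H0
  + 0.0.0.0/0 (H0) depth=0
  + 158.144.0.0/12 (H1) depth=12
  Q 158.144.105.192: descend 100111101001 ; hops seen [H0,H1] ; pick H1
  del 56.102.112.0/20 (clear depth 20)
  Q 158.144.12.36: descend 100111101001 ; hops seen [H0,H1] ; pick H1
  Q 158.144.0.48: descend 100111101001 ; hops seen [H0,H1] ; pick H1
  + 87.208.0.0/12 (H1) depth=12
  Q 135.176.214.53: descend 100 ; hops seen [H0] ; pick H0
  + 158.151.87.240/28 (H0) depth=28
  Q 87.208.0.0: descend 010101111101 ; hops seen [H0,H1] ; pick H1
  Q 158.151.87.241: descend 1001111010010111010101111111 ; hops seen [H0,H1,H0] ; pick H0
  + 158.151.84.0/22 (H2) depth=22
  + 191.21.254.172/30 (H2) depth=30
  Q 192.136.189.78: descend 1 ; hops seen [H0] ; pick H0
  del 87.208.0.0/12 (clear depth 12)
  + 191.21.240.0/20 (H0) depth=20
  Q 191.21.242.217: descend 10111111000101011111 ; hops seen [H0,H0] ; pick H0
  + 158.151.0.0/16 (H2) depth=16
  + 87.215.0.0/16 (H0) depth=16
  + 87.215.56.84/32 (H2) depth=32
  del 191.21.240.0/20 (clear depth 20)
  + 0.0.0.0/0 (H2) depth=0
  + 158.0.0.0/8 (H1) depth=8
  + 191.21.240.0/20 (H2) depth=20
  + 184.0.0.0/5 (H1) depth=5
  + 56.102.117.0/24 (H0) depth=24
  + 87.215.0.0/16 (H2) depth=16
  + 191.21.254.160/28 (H1) depth=28
  Q 185.236.78.39: descend 10111 ; hops seen [H2,H1] ; pick H1
  Q 191.21.254.174: descend 101111110001010111111110101011 ; hops seen [H2,H1,H2,H1,H2] ; pick H2

== LOOKUPS ==
["H0","H0","H1","H1","H1","H0","H1","H0","H0","H0","H1","H2"]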